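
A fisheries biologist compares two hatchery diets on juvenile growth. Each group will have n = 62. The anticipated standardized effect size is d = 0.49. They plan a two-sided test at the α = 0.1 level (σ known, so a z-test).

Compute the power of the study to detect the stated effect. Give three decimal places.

Noncentrality parameter: λ = d·√(n/2) = 0.49 × √(62/2) = 2.7282
Two-sided α = 0.1 → critical value z_{0.05} = 1.645.
Power = Φ(λ − 1.645) + Φ(−λ − 1.645) = Φ(1.083) + Φ(-4.373) = 0.8607 + 0.0000 = 0.8607.

Power ≈ 0.861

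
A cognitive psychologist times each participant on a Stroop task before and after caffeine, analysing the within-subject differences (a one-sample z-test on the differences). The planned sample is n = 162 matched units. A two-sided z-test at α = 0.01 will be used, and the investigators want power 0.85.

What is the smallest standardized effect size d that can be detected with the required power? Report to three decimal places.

d ≈ 0.284

Required noncentrality: δ = z_{0.005} + z_{0.15} = 2.576 + 1.036 = 3.612.
(Lower-tail contribution to power is negligible for δ > 0.)
δ = d·√n ⇒ d = δ/√n = 3.612/√162 = 0.2838.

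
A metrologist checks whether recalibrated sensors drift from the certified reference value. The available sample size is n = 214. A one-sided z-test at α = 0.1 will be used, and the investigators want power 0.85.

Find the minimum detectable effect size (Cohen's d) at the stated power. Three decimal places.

Need Φ(δ − 1.282) = 0.85, so δ = 1.282 + 1.036 = 2.318.
δ = d·√n ⇒ d = δ/√n = 2.318/√214 = 0.1585.

d ≈ 0.158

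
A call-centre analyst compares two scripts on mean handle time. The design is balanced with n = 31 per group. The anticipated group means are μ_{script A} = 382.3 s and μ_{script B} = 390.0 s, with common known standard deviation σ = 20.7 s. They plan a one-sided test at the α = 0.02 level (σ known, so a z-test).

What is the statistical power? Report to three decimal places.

Standardized effect: d = |μ_{script A} − μ_{script B}| / σ = |382.3 − 390.0| / 20.7 = 0.3720
Noncentrality parameter: δ = d·√(n/2) = 0.3720 × √(31/2) = 1.4645
One-sided α = 0.02 → critical value z_{0.02} = 2.054.
Power = P(Z > 2.054 − δ) = Φ(-0.589) = 0.2778.

Power ≈ 0.278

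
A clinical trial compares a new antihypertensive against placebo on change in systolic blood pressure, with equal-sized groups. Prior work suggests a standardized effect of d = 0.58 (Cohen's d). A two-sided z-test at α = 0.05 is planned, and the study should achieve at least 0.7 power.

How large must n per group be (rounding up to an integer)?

n = 37 per group

For power 0.7 need Φ(δ − z_{0.025}) = 0.7, so δ = z_{0.025} + z_{0.30} = 1.960 + 0.524 = 2.484.
(The Φ(−δ − z_{α/2}) term is vanishingly small for δ > 0 and is dropped in the standard sample-size formula.)
δ = d·√(n/2) ⇒ n = 2(δ/d)² = 2 × (2.484 / 0.58)² = 36.69.
Rounding up, n = 37 per group.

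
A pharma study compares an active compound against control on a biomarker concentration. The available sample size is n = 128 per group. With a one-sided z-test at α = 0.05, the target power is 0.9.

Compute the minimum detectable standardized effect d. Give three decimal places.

Need Φ(δ − 1.645) = 0.9, so δ = 1.645 + 1.282 = 2.926.
δ = d·√(n/2) ⇒ d = δ/√(n/2) = 2.926/√(128/2) = 0.3658.

d ≈ 0.366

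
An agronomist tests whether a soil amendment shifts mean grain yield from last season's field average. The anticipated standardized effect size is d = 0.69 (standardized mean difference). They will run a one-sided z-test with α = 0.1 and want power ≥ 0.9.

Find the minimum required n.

n = 14

For power 0.9 need Φ(δ − z_{0.1}) = 0.9, so δ = z_{0.1} + z_{0.10} = 1.282 + 1.282 = 2.563.
δ = d·√n ⇒ n = (δ/d)² = (2.563 / 0.69)² = 13.80.
Round up to the next whole unit.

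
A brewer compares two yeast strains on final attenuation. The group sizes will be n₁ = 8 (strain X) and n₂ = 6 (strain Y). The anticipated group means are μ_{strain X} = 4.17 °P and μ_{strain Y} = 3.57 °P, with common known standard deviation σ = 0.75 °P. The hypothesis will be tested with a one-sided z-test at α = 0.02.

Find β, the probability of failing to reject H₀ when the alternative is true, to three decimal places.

β ≈ 0.716

Standardized effect: d = |μ_{strain X} − μ_{strain Y}| / σ = |4.17 − 3.57| / 0.75 = 0.8000
Noncentrality parameter: δ = d / √(1/n₁ + 1/n₂) = 0.8000 / √(1/8 + 1/6) = 1.4813
Critical value for a one-sided test at α = 0.02: z_α = 2.054.
Power = Φ(δ − 2.054) = Φ(-0.572) = 0.2835.
Type II error: β = 1 − power = 1 − 0.2835 = 0.7165.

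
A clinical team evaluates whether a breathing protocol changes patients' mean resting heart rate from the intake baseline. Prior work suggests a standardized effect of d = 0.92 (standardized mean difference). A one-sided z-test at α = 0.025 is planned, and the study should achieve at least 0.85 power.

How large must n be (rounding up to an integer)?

n = 11

Set Φ(δ − 1.960) = 0.85; then δ − 1.960 = Φ⁻¹(0.85) = 1.036, giving δ = 2.996.
δ = d·√n ⇒ n = (δ/d)² = (2.996 / 0.92)² = 10.61.
Rounding up, n = 11.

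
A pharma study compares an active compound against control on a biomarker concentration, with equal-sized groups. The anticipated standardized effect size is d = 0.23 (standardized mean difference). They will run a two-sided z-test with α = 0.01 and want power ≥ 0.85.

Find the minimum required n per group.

n = 494 per group

For power 0.85 need Φ(δ − z_{0.005}) = 0.85, so δ = z_{0.005} + z_{0.15} = 2.576 + 1.036 = 3.612.
(For δ > 0 the lower-tail rejection region contributes negligibly to power, so the one-term inversion is standard.)
δ = d·√(n/2) ⇒ n = 2(δ/d)² = 2 × (3.612 / 0.23)² = 493.32.
Round up to the next whole unit.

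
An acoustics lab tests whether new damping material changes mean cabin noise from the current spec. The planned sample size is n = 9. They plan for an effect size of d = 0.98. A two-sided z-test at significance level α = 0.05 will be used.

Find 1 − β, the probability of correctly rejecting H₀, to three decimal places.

Noncentrality parameter: δ = d·√n = 0.98 × √9 = 2.9400
Two-sided α = 0.05 → critical value z_{0.025} = 1.960.
Power = Φ(δ − 1.960) + Φ(−δ − 1.960) = Φ(0.980) + Φ(-4.900) = 0.8365 + 0.0000 = 0.8365.

Power ≈ 0.836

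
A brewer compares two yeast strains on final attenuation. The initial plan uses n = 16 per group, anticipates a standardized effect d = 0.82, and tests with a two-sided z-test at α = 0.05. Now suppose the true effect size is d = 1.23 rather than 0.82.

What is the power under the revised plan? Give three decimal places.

With d = 1.23: δ = d·√(n/2) = 1.23 × √(16/2) = 3.4790. Critical value z_{0.025} = 1.960.
Revised power = Φ(δ − 1.960) + Φ(−δ − 1.960) = Φ(1.519) + Φ(-5.439) = 0.9356 + 0.0000 = 0.9356.

Power ≈ 0.936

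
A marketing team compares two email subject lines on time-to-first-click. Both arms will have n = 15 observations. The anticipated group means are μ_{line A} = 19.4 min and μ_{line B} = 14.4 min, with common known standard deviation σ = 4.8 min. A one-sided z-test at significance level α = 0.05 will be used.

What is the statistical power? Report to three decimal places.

Power ≈ 0.886

Standardized effect: d = |μ_{line A} − μ_{line B}| / σ = |19.4 − 14.4| / 4.8 = 1.0417
Noncentrality parameter: δ = d·√(n/2) = 1.0417 × √(15/2) = 2.8527
One-sided α = 0.05 → critical value z_{0.05} = 1.645.
Power = Φ(δ − 1.645) = Φ(1.208) = 0.8865.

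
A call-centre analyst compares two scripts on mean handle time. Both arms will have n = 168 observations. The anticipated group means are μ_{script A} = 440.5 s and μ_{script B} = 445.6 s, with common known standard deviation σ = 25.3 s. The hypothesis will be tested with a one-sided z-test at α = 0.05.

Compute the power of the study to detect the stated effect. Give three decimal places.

Standardized effect: d = |μ_{script A} − μ_{script B}| / σ = |440.5 − 445.6| / 25.3 = 0.2016
Noncentrality parameter: δ = d·√(n/2) = 0.2016 × √(168/2) = 1.8475
One-sided α = 0.05 → critical value z_{0.05} = 1.645.
Power = P(Z > 1.645 − δ) = Φ(0.203) = 0.5803.

Power ≈ 0.580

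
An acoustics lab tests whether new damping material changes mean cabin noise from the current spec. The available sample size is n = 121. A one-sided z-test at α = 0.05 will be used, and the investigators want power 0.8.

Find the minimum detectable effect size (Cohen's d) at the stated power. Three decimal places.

Required noncentrality: δ = z_{0.05} + z_{0.20} = 1.645 + 0.842 = 2.486.
δ = d·√n ⇒ d = δ/√n = 2.486/√121 = 0.2260.

d ≈ 0.226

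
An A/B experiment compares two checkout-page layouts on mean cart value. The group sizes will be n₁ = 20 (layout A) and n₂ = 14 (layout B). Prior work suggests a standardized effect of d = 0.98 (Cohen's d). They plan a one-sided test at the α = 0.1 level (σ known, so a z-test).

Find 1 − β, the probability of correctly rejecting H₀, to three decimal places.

Noncentrality parameter: δ = d / √(1/n₁ + 1/n₂) = 0.98 / √(1/20 + 1/14) = 2.8123
Critical value for a one-sided test at α = 0.1: z_α = 1.282.
Power = Φ(δ − 1.282) = Φ(1.531) = 0.9371.

Power ≈ 0.937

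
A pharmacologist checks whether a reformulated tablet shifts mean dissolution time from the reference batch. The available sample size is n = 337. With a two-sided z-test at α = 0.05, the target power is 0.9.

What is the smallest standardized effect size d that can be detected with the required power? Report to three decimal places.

Required noncentrality: δ = z_{0.025} + z_{0.10} = 1.960 + 1.282 = 3.242.
(The second rejection-region term Φ(−δ − z_{α/2}) is negligible and dropped.)
δ = d·√n ⇒ d = δ/√n = 3.242/√337 = 0.1766.

d ≈ 0.177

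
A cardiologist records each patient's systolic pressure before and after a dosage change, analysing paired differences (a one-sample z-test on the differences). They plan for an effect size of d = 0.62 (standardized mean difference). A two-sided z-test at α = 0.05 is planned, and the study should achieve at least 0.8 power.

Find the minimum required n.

Set Φ(δ − 1.960) = 0.8; then δ − 1.960 = Φ⁻¹(0.8) = 0.842, giving δ = 2.802.
(The Φ(−δ − z_{α/2}) term is vanishingly small for δ > 0 and is dropped in the standard sample-size formula.)
δ = d·√n ⇒ n = (δ/d)² = (2.802 / 0.62)² = 20.42.
Round up to the next whole unit.

n = 21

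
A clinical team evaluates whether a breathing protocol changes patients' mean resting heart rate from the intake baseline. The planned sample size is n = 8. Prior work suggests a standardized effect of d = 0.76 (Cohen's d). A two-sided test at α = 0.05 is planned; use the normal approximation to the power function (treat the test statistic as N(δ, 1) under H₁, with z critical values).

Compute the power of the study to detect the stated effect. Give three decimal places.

Power ≈ 0.575

Noncentrality parameter: δ = d·√n = 0.76 × √8 = 2.1496
Critical value for a two-sided test at α = 0.05: z_{α/2} = 1.960.
Power = Φ(δ − 1.960) + Φ(−δ − 1.960) = Φ(0.190) + Φ(-4.110) = 0.5752 + 0.0000 = 0.5752.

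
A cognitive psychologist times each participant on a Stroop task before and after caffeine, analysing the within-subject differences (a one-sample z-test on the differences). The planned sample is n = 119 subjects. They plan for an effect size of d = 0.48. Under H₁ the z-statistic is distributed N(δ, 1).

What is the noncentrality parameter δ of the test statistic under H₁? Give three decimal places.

δ ≈ 5.236

δ = d·√n = 0.48 × √119 = 5.2362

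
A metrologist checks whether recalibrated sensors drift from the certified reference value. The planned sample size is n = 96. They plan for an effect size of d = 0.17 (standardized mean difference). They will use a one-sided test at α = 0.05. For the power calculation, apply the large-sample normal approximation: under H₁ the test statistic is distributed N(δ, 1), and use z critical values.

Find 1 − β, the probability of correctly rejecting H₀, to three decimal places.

Noncentrality parameter: δ = d·√n = 0.17 × √96 = 1.6657
Critical value for a one-sided test at α = 0.05: z_α = 1.645.
Power = P(Z > 1.645 − δ) = Φ(0.021) = 0.5083.

Power ≈ 0.508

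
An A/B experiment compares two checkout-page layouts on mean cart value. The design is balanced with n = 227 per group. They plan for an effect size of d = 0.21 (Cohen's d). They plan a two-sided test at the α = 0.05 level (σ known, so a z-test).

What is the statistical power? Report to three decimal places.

Noncentrality parameter: δ = d·√(n/2) = 0.21 × √(227/2) = 2.2373
Critical value for a two-sided test at α = 0.05: z_{α/2} = 1.960.
Power = Φ(δ − 1.960) + Φ(−δ − 1.960) = Φ(0.277) + Φ(-4.197) = 0.6092 + 0.0000 = 0.6092.

Power ≈ 0.609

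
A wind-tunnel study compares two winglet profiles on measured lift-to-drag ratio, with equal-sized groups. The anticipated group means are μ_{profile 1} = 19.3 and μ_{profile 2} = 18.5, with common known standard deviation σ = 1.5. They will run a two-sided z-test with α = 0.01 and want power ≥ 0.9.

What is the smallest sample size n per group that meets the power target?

Standardized effect: d = |μ_{profile 1} − μ_{profile 2}| / σ = |19.3 − 18.5| / 1.5 = 0.5333
For power 0.9 need Φ(δ − z_{0.005}) = 0.9, so δ = z_{0.005} + z_{0.10} = 2.576 + 1.282 = 3.857.
(The Φ(−δ − z_{α/2}) term is vanishingly small for δ > 0 and is dropped in the standard sample-size formula.)
δ = d·√(n/2) ⇒ n = 2(δ/d)² = 2 × (3.857 / 0.5333)² = 104.62.
Rounding up, n = 105 per group.

n = 105 per group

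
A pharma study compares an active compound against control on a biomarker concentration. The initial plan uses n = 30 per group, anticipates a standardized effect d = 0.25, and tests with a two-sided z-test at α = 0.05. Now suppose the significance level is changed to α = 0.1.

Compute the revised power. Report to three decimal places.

δ = d·√(n/2) = 0.25 × √(30/2) = 0.9682 (unchanged). New critical value: z_{0.05} = 1.645.
Revised power = Φ(δ − 1.645) + Φ(−δ − 1.645) = Φ(-0.677) + Φ(-2.613) = 0.2493 + 0.0045 = 0.2538.

Power ≈ 0.254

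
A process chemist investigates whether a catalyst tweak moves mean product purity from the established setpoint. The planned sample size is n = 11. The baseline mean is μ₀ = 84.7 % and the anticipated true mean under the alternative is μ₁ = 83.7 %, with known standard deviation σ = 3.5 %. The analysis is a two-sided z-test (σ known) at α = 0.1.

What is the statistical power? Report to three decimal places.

Power ≈ 0.248

Standardized effect: d = |μ₁ − μ₀| / σ = |83.7 − 84.7| / 3.5 = 0.2857
Noncentrality parameter: δ = d·√n = 0.2857 × √11 = 0.9476
Critical value for a two-sided test at α = 0.1: z_{α/2} = 1.645.
Power = Φ(δ − 1.645) + Φ(−δ − 1.645) = Φ(-0.697) + Φ(-2.592) = 0.2428 + 0.0048 = 0.2476.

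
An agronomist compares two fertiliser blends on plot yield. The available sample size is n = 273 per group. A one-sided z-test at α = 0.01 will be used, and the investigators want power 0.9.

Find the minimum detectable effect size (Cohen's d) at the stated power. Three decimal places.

d ≈ 0.309

Required noncentrality: δ = z_{0.01} + z_{0.10} = 2.326 + 1.282 = 3.608.
δ = d·√(n/2) ⇒ d = δ/√(n/2) = 3.608/√(273/2) = 0.3088.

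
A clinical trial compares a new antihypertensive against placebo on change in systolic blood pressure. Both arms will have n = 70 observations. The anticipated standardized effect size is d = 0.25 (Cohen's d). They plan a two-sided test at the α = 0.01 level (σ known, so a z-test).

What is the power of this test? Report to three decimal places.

Power ≈ 0.136

Noncentrality parameter: δ = d·√(n/2) = 0.25 × √(70/2) = 1.4790
Two-sided α = 0.01 → critical value z_{0.005} = 2.576.
Power = Φ(δ − 2.576) + Φ(−δ − 2.576) = Φ(-1.097) + Φ(-4.055) = 0.1364 + 0.0000 = 0.1364.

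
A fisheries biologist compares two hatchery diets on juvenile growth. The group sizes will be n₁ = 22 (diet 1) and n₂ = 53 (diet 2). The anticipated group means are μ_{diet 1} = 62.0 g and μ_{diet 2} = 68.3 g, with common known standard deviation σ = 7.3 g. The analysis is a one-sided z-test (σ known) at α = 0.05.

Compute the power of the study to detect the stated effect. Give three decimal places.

Power ≈ 0.961

Standardized effect: d = |μ_{diet 1} − μ_{diet 2}| / σ = |62.0 − 68.3| / 7.3 = 0.8630
Noncentrality parameter: λ = d / √(1/n₁ + 1/n₂) = 0.8630 / √(1/22 + 1/53) = 3.4028
One-sided α = 0.05 → critical value z_{0.05} = 1.645.
Power = Φ(λ − 1.645) = Φ(1.758) = 0.9606.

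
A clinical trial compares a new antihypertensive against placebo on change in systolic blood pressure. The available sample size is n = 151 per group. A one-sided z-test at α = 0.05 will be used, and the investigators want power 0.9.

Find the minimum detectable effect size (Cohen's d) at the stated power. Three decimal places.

Need Φ(δ − 1.645) = 0.9, so δ = 1.645 + 1.282 = 2.926.
δ = d·√(n/2) ⇒ d = δ/√(n/2) = 2.926/√(151/2) = 0.3368.

d ≈ 0.337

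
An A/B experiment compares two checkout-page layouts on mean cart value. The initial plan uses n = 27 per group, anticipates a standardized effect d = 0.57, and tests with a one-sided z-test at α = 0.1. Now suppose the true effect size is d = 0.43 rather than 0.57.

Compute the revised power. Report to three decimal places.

With d = 0.43: δ = d·√(n/2) = 0.43 × √(27/2) = 1.5799. Critical value z_{0.1} = 1.282.
Revised power = Φ(δ − 1.282) = Φ(0.298) = 0.6173.

Power ≈ 0.617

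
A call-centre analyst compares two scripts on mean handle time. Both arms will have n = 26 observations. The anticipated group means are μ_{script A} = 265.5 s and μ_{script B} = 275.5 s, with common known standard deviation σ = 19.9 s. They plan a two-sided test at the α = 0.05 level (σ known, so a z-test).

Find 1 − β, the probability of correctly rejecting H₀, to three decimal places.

Standardized effect: d = |μ_{script A} − μ_{script B}| / σ = |265.5 − 275.5| / 19.9 = 0.5025
Noncentrality parameter: δ = d·√(n/2) = 0.5025 × √(26/2) = 1.8118
Critical value for a two-sided test at α = 0.05: z_{α/2} = 1.960.
Power = Φ(δ − 1.960) + Φ(−δ − 1.960) = Φ(-0.148) + Φ(-3.772) = 0.4411 + 0.0001 = 0.4412.

Power ≈ 0.441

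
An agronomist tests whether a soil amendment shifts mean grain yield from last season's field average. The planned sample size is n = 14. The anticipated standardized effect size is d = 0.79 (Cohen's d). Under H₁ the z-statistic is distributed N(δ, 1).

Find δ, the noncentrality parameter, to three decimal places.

The noncentrality parameter scales effect size by the design's sample-size factor: δ = d·√n = 0.79 × √14 = 2.9559

δ ≈ 2.956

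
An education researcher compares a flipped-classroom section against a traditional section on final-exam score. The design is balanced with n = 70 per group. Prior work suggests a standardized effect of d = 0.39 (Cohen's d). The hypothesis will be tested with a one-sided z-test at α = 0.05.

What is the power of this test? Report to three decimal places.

Noncentrality parameter: δ = d·√(n/2) = 0.39 × √(70/2) = 2.3073
Critical value for a one-sided test at α = 0.05: z_α = 1.645.
Power = P(Z > 1.645 − δ) = Φ(0.662) = 0.7461.

Power ≈ 0.746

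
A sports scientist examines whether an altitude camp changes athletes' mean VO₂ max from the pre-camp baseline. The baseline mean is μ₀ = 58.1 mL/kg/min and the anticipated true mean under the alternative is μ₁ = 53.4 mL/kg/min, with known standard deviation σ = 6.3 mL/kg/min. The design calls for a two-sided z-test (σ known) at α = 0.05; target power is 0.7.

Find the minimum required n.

n = 12

Standardized effect: d = |μ₁ − μ₀| / σ = |53.4 − 58.1| / 6.3 = 0.7460
For power 0.7 need Φ(δ − z_{0.025}) = 0.7, so δ = z_{0.025} + z_{0.30} = 1.960 + 0.524 = 2.484.
(Ignoring the negligible lower-tail rejection probability gives the usual closed-form inversion.)
δ = d·√n ⇒ n = (δ/d)² = (2.484 / 0.7460)² = 11.09.
Round up to the next whole unit.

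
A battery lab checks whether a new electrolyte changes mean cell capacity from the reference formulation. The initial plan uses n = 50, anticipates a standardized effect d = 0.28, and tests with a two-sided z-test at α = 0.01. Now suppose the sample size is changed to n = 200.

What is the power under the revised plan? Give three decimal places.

Power ≈ 0.917

With n = 200: δ = d·√n = 0.28 × √200 = 3.9598. Critical value z_{0.005} = 2.576.
Revised power = Φ(δ − 2.576) + Φ(−δ − 2.576) = Φ(1.384) + Φ(-6.536) = 0.9168 + 0.0000 = 0.9168.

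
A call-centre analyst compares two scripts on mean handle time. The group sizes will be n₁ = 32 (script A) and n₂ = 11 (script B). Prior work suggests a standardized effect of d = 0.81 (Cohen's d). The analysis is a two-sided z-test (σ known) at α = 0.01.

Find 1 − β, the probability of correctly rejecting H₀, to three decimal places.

Noncentrality parameter: δ = d / √(1/n₁ + 1/n₂) = 0.81 / √(1/32 + 1/11) = 2.3175
Two-sided α = 0.01 → critical value z_{0.005} = 2.576.
Power = Φ(δ − 2.576) + Φ(−δ − 2.576) = Φ(-0.258) + Φ(-4.893) = 0.3981 + 0.0000 = 0.3981.

Power ≈ 0.398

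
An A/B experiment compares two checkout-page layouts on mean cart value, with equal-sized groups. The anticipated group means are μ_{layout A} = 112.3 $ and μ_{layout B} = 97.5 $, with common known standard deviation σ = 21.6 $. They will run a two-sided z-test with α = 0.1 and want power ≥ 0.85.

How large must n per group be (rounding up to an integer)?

n = 31 per group

Standardized effect: d = |μ_{layout A} − μ_{layout B}| / σ = |112.3 − 97.5| / 21.6 = 0.6852
For power 0.85 need Φ(δ − z_{0.05}) = 0.85, so δ = z_{0.05} + z_{0.15} = 1.645 + 1.036 = 2.681.
(For δ > 0 the lower-tail rejection region contributes negligibly to power, so the one-term inversion is standard.)
δ = d·√(n/2) ⇒ n = 2(δ/d)² = 2 × (2.681 / 0.6852)² = 30.63.
Rounding up, n = 31 per group.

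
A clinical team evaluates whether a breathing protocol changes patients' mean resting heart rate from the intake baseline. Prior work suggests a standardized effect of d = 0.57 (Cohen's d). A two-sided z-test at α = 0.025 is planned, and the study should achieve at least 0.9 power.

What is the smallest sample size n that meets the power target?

For power 0.9 need Φ(δ − z_{0.0125}) = 0.9, so δ = z_{0.0125} + z_{0.10} = 2.241 + 1.282 = 3.523.
(For δ > 0 the lower-tail rejection region contributes negligibly to power, so the one-term inversion is standard.)
δ = d·√n ⇒ n = (δ/d)² = (3.523 / 0.57)² = 38.20.
Rounding up, n = 39.

n = 39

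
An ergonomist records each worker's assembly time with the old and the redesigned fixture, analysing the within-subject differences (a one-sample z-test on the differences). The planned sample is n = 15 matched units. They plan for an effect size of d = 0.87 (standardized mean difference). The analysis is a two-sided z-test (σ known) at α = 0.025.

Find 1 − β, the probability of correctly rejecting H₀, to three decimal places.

Noncentrality parameter: δ = d·√n = 0.87 × √15 = 3.3695
Critical value for a two-sided test at α = 0.025: z_{α/2} = 2.241.
Power = Φ(δ − 2.241) + Φ(−δ − 2.241) = Φ(1.128) + Φ(-5.611) = 0.8704 + 0.0000 = 0.8704.

Power ≈ 0.870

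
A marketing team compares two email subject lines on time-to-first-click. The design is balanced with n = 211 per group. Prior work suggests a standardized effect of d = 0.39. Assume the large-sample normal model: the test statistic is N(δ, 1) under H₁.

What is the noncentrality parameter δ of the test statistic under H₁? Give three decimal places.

δ ≈ 4.006

δ = d·√(n/2) = 0.39 × √(211/2) = 4.0058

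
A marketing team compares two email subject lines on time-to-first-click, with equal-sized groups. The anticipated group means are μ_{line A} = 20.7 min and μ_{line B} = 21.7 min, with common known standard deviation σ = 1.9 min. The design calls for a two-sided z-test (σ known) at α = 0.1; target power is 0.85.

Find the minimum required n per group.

Standardized effect: d = |μ_{line A} − μ_{line B}| / σ = |20.7 − 21.7| / 1.9 = 0.5263
For power 0.85 need Φ(δ − z_{0.05}) = 0.85, so δ = z_{0.05} + z_{0.15} = 1.645 + 1.036 = 2.681.
(Ignoring the negligible lower-tail rejection probability gives the usual closed-form inversion.)
δ = d·√(n/2) ⇒ n = 2(δ/d)² = 2 × (2.681 / 0.5263)² = 51.91.
Round up to the next whole unit.

n = 52 per group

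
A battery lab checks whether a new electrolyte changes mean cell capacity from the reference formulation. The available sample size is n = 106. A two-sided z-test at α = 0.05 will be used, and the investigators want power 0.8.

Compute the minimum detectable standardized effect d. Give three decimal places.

Required noncentrality: δ = z_{0.025} + z_{0.20} = 1.960 + 0.842 = 2.802.
(The second rejection-region term Φ(−δ − z_{α/2}) is negligible and dropped.)
δ = d·√n ⇒ d = δ/√n = 2.802/√106 = 0.2721.

d ≈ 0.272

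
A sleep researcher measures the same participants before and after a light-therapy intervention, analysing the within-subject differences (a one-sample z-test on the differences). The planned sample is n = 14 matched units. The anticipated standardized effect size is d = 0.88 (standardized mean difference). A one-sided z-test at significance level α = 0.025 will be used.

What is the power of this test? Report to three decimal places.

Noncentrality parameter: λ = d·√n = 0.88 × √14 = 3.2927
Critical value for a one-sided test at α = 0.025: z_α = 1.960.
Power = P(Z > 1.960 − λ) = Φ(1.333) = 0.9087.

Power ≈ 0.909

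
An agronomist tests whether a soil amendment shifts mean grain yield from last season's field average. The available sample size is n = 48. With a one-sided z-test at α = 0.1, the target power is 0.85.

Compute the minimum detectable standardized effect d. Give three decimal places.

d ≈ 0.335

Need Φ(δ − 1.282) = 0.85, so δ = 1.282 + 1.036 = 2.318.
δ = d·√n ⇒ d = δ/√n = 2.318/√48 = 0.3346.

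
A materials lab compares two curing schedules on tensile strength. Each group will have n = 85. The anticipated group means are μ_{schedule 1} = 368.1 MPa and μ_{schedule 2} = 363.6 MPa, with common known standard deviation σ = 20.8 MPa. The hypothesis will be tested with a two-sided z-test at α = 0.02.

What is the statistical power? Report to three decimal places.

Standardized effect: d = |μ_{schedule 1} − μ_{schedule 2}| / σ = |368.1 − 363.6| / 20.8 = 0.2163
Noncentrality parameter: δ = d·√(n/2) = 0.2163 × √(85/2) = 1.4104
Critical value for a two-sided test at α = 0.02: z_{α/2} = 2.326.
Power = Φ(δ − 2.326) + Φ(−δ − 2.326) = Φ(-0.916) + Φ(-3.737) = 0.1798 + 0.0001 = 0.1799.

Power ≈ 0.180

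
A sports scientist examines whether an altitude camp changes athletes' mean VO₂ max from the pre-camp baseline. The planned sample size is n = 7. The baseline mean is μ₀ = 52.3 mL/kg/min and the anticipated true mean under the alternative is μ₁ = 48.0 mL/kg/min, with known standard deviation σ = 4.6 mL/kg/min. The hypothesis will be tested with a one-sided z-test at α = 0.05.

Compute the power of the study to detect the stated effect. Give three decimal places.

Power ≈ 0.796

Standardized effect: d = |μ₁ − μ₀| / σ = |48.0 − 52.3| / 4.6 = 0.9348
Noncentrality parameter: δ = d·√n = 0.9348 × √7 = 2.4732
One-sided α = 0.05 → critical value z_{0.05} = 1.645.
Power = Φ(δ − 1.645) = Φ(0.828) = 0.7963.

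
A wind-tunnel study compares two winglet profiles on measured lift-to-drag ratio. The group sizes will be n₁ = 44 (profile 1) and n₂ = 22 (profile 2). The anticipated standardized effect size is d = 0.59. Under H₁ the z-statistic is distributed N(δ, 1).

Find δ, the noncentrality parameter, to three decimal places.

δ ≈ 2.260

δ = d / √(1/n₁ + 1/n₂) = 0.59 / √(1/44 + 1/22) = 2.2595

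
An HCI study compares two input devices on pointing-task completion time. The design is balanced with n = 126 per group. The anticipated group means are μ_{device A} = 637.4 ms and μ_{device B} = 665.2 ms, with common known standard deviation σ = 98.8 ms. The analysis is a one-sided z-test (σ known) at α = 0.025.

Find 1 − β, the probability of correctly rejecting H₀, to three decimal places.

Power ≈ 0.608

Standardized effect: d = |μ_{device A} − μ_{device B}| / σ = |637.4 − 665.2| / 98.8 = 0.2814
Noncentrality parameter: δ = d·√(n/2) = 0.2814 × √(126/2) = 2.2334
Critical value for a one-sided test at α = 0.025: z_α = 1.960.
Power = Φ(δ − 1.960) = Φ(0.273) = 0.6077.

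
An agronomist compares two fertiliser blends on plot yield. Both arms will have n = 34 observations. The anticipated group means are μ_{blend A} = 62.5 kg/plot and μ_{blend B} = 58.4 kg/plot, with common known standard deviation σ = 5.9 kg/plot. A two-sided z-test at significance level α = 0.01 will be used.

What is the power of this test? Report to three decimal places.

Power ≈ 0.614

Standardized effect: d = |μ_{blend A} − μ_{blend B}| / σ = |62.5 − 58.4| / 5.9 = 0.6949
Noncentrality parameter: δ = d·√(n/2) = 0.6949 × √(34/2) = 2.8652
Two-sided α = 0.01 → critical value z_{0.005} = 2.576.
Power = Φ(δ − 2.576) + Φ(−δ − 2.576) = Φ(0.289) + Φ(-5.441) = 0.6139 + 0.0000 = 0.6139.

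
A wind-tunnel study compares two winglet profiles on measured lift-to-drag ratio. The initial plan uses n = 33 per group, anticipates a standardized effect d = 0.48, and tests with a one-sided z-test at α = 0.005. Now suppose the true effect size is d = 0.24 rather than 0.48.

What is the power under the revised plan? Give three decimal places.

Power ≈ 0.055

With d = 0.24: δ = d·√(n/2) = 0.24 × √(33/2) = 0.9749. Critical value z_{0.005} = 2.576.
Revised power = Φ(δ − 2.576) = Φ(-1.601) = 0.0547.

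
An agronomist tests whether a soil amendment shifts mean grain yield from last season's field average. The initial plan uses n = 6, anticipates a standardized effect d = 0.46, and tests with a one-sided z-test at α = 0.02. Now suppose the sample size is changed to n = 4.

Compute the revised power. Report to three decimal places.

With n = 4: δ = d·√n = 0.46 × √4 = 0.9200. Critical value z_{0.02} = 2.054.
Revised power = P(Z > 2.054 − δ) = Φ(-1.134) = 0.1284.

Power ≈ 0.128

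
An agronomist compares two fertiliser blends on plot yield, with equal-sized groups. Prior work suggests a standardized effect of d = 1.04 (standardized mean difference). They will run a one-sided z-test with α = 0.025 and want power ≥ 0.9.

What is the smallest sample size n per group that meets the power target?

Set Φ(δ − 1.960) = 0.9; then δ − 1.960 = Φ⁻¹(0.9) = 1.282, giving δ = 3.242.
δ = d·√(n/2) ⇒ n = 2(δ/d)² = 2 × (3.242 / 1.04)² = 19.43.
Round up to the next whole unit.

n = 20 per group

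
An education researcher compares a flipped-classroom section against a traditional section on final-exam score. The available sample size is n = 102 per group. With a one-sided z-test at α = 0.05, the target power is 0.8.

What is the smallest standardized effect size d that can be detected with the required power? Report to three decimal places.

d ≈ 0.348

Need Φ(δ − 1.645) = 0.8, so δ = 1.645 + 0.842 = 2.486.
δ = d·√(n/2) ⇒ d = δ/√(n/2) = 2.486/√(102/2) = 0.3482.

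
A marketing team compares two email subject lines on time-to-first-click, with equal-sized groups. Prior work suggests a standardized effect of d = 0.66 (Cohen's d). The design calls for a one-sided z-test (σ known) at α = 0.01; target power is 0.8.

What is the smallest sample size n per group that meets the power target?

For power 0.8 need Φ(δ − z_{0.01}) = 0.8, so δ = z_{0.01} + z_{0.20} = 2.326 + 0.842 = 3.168.
δ = d·√(n/2) ⇒ n = 2(δ/d)² = 2 × (3.168 / 0.66)² = 46.08.
Round up to the next whole unit.

n = 47 per group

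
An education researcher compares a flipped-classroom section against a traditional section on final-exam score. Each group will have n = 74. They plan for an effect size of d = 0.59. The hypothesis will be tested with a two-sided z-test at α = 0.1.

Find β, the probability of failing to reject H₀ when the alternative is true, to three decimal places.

Noncentrality parameter: δ = d·√(n/2) = 0.59 × √(74/2) = 3.5888
Two-sided α = 0.1 → critical value z_{0.05} = 1.645.
Power = Φ(δ − 1.645) + Φ(−δ − 1.645) = Φ(1.944) + Φ(-5.234) = 0.9741 + 0.0000 = 0.9741.
Type II error: β = 1 − power = 1 − 0.9741 = 0.0259.

β ≈ 0.026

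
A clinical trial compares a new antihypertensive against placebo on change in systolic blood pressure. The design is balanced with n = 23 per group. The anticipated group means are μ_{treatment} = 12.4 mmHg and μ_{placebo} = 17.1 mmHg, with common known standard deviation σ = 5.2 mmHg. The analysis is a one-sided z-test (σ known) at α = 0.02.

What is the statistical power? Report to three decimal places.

Power ≈ 0.844

Standardized effect: d = |μ_{treatment} − μ_{placebo}| / σ = |12.4 − 17.1| / 5.2 = 0.9038
Noncentrality parameter: λ = d·√(n/2) = 0.9038 × √(23/2) = 3.0651
One-sided α = 0.02 → critical value z_{0.02} = 2.054.
Power = Φ(λ − 2.054) = Φ(1.011) = 0.8441.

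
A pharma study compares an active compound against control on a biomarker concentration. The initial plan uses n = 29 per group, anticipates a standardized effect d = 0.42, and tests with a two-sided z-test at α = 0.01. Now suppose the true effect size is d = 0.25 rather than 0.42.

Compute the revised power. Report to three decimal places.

With d = 0.25: δ = d·√(n/2) = 0.25 × √(29/2) = 0.9520. Critical value z_{0.005} = 2.576.
Revised power = Φ(δ − 2.576) + Φ(−δ − 2.576) = Φ(-1.624) + Φ(-3.528) = 0.0522 + 0.0002 = 0.0524.

Power ≈ 0.052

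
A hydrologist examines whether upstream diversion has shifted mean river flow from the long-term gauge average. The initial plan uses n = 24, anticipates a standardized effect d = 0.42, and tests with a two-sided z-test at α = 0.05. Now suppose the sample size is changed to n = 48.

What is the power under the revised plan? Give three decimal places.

Power ≈ 0.829

With n = 48: δ = d·√n = 0.42 × √48 = 2.9098. Critical value z_{0.025} = 1.960.
Revised power = Φ(δ − 1.960) + Φ(−δ − 1.960) = Φ(0.950) + Φ(-4.870) = 0.8289 + 0.0000 = 0.8289.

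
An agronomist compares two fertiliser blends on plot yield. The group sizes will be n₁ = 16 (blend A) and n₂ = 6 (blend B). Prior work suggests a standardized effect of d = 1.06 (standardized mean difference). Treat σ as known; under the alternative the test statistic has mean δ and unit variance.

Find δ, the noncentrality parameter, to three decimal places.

The noncentrality parameter scales effect size by the design's sample-size factor: δ = d / √(1/n₁ + 1/n₂) = 1.06 / √(1/16 + 1/6) = 2.2143

δ ≈ 2.214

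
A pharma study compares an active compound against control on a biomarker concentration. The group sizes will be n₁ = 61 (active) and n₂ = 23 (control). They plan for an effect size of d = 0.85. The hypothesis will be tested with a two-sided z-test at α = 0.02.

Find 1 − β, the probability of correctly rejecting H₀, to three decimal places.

Power ≈ 0.874

Noncentrality parameter: δ = d / √(1/n₁ + 1/n₂) = 0.85 / √(1/61 + 1/23) = 3.4738
Two-sided α = 0.02 → critical value z_{0.01} = 2.326.
Power = Φ(δ − 2.326) + Φ(−δ − 2.326) = Φ(1.147) + Φ(-5.800) = 0.8744 + 0.0000 = 0.8744.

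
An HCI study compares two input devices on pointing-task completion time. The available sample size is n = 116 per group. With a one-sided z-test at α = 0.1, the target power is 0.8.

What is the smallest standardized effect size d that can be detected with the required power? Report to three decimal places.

Required noncentrality: δ = z_{0.1} + z_{0.20} = 1.282 + 0.842 = 2.123.
δ = d·√(n/2) ⇒ d = δ/√(n/2) = 2.123/√(116/2) = 0.2788.

d ≈ 0.279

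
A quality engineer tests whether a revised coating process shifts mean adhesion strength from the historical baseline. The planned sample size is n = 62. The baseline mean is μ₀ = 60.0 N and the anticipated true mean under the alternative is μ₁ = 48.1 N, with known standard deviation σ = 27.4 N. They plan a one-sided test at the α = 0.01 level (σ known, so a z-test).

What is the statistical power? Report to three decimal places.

Power ≈ 0.863

Standardized effect: d = |μ₁ − μ₀| / σ = |48.1 − 60.0| / 27.4 = 0.4343
Noncentrality parameter: δ = d·√n = 0.4343 × √62 = 3.4197
One-sided α = 0.01 → critical value z_{0.01} = 2.326.
Power = Φ(δ − 2.326) = Φ(1.093) = 0.8629.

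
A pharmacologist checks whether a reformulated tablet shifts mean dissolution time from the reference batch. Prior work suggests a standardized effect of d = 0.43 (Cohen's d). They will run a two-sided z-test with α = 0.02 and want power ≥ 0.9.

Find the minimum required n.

n = 71

For power 0.9 need Φ(δ − z_{0.01}) = 0.9, so δ = z_{0.01} + z_{0.10} = 2.326 + 1.282 = 3.608.
(For δ > 0 the lower-tail rejection region contributes negligibly to power, so the one-term inversion is standard.)
δ = d·√n ⇒ n = (δ/d)² = (3.608 / 0.43)² = 70.40.
Round up to the next whole unit.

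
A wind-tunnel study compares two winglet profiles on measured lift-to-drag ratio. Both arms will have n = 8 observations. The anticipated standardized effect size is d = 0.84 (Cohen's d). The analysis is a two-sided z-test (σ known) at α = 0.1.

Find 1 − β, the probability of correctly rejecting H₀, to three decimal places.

Power ≈ 0.514

Noncentrality parameter: δ = d·√(n/2) = 0.84 × √(8/2) = 1.6800
Critical value for a two-sided test at α = 0.1: z_{α/2} = 1.645.
Power = Φ(δ − 1.645) + Φ(−δ − 1.645) = Φ(0.035) + Φ(-3.325) = 0.5140 + 0.0004 = 0.5145.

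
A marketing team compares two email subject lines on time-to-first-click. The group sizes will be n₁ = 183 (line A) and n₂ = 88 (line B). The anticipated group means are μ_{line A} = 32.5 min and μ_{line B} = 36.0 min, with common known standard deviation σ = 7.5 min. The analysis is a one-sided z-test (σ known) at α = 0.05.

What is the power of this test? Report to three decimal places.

Power ≈ 0.975

Standardized effect: d = |μ_{line A} − μ_{line B}| / σ = |32.5 − 36.0| / 7.5 = 0.4667
Noncentrality parameter: λ = d / √(1/n₁ + 1/n₂) = 0.4667 / √(1/183 + 1/88) = 3.5974
Critical value for a one-sided test at α = 0.05: z_α = 1.645.
Power = Φ(λ − 1.645) = Φ(1.953) = 0.9746.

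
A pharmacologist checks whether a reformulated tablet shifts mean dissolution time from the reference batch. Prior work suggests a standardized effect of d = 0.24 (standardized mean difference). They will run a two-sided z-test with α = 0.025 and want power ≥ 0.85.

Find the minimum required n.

Set Φ(δ − 2.241) = 0.85; then δ − 2.241 = Φ⁻¹(0.85) = 1.036, giving δ = 3.278.
(The Φ(−δ − z_{α/2}) term is vanishingly small for δ > 0 and is dropped in the standard sample-size formula.)
δ = d·√n ⇒ n = (δ/d)² = (3.278 / 0.24)² = 186.53.
Rounding up, n = 187.

n = 187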